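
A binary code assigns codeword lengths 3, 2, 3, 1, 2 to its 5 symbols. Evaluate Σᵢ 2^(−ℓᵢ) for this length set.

1.25

With common denominator 2^3 = 8: Σ 2^(−ℓᵢ) = 1/8 + 2/8 + 1/8 + 4/8 + 2/8 = 10/8 = 1.25.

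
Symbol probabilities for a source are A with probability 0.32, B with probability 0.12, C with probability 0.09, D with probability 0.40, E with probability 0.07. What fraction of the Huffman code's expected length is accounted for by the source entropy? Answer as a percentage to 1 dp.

98.2%

Entropy H = −Σ p log₂ p ≈ 2.0031 bits.
Huffman merges: 7/100+9/100→4/25; 3/25+4/25→7/25; 7/25+8/25→3/5; 2/5+3/5→1. L = 51/25 ≈ 2.0400.
Efficiency = H/L = 2.0031/2.0400 = 98.2%.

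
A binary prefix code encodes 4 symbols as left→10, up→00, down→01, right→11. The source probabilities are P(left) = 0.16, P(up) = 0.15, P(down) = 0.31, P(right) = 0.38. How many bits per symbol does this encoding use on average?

2 bits/symbol

L̄ = Σ pᵢ·ℓᵢ = 0.16·2 + 0.15·2 + 0.31·2 + 0.38·2 = 2 bits/symbol.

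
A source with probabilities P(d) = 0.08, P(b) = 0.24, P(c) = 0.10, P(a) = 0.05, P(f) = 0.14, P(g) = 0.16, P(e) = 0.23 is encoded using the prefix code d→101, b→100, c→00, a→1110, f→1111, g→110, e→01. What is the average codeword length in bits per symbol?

L̄ = Σ pᵢ·ℓᵢ = 0.08·3 + 0.24·3 + 0.10·2 + 0.05·4 + 0.14·4 + 0.16·3 + 0.23·2 = 2.86 bits/symbol.

2.86 bits/symbol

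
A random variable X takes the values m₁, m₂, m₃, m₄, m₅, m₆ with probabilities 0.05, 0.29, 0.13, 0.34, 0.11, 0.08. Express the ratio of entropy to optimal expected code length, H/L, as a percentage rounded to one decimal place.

96.5%

Entropy H = −Σ p log₂ p ≈ 2.2876 bits.
Huffman merges: 1/20+2/25→13/100; 11/100+13/100→6/25; 13/100+6/25→37/100; 29/100+17/50→63/100; 37/100+63/100→1. L = 237/100 ≈ 2.3700.
Efficiency = H/L = 2.2876/2.3700 = 96.5%.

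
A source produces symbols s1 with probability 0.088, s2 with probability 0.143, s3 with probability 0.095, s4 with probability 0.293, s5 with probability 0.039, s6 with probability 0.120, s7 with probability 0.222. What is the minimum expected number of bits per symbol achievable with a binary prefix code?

Repeatedly combine the two least-probable nodes; the expected code length is the sum of the merged weights.
merge 39/1000 + 11/125 → 127/1000
merge 19/200 + 3/25 → 43/200
merge 127/1000 + 143/1000 → 27/100
merge 43/200 + 111/500 → 437/1000
merge 27/100 + 293/1000 → 563/1000
merge 437/1000 + 563/1000 → 1
L = 127/1000 + 43/200 + 27/100 + 437/1000 + 563/1000 + 1 = 653/250 = 2.612 bits/symbol.

2.612 bits/symbol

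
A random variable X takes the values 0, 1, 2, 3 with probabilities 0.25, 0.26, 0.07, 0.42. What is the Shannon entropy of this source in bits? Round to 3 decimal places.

1.799 bits

H = −Σ pᵢ log₂ pᵢ.
−0.25·log₂(0.25) = 0.5000
−0.26·log₂(0.26) = 0.5053
−0.07·log₂(0.07) = 0.2686
−0.42·log₂(0.42) = 0.5256
Sum ≈ 1.7995 → 1.799 bits.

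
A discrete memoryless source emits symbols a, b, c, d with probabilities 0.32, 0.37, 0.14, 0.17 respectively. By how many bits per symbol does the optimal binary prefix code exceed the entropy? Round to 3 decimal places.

Entropy H = −Σ p log₂ p ≈ 1.8885 bits.
Huffman merges: 7/50+17/100→31/100; 31/100+8/25→63/100; 37/100+63/100→1. L = 97/50 ≈ 1.9400.
L − H = 1.9400 − 1.8885 = 0.052 bits.

0.052 bits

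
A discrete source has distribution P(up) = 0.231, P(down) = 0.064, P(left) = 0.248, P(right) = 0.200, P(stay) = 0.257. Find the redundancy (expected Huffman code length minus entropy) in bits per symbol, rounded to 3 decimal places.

Entropy H = −Σ p log₂ p ≈ 2.2092 bits.
Huffman merges: 8/125+1/5→33/125; 231/1000+31/125→479/1000; 257/1000+33/125→521/1000; 479/1000+521/1000→1. L = 283/125 ≈ 2.2640.
L − H = 2.2640 − 2.2092 = 0.055 bits.

0.055 bits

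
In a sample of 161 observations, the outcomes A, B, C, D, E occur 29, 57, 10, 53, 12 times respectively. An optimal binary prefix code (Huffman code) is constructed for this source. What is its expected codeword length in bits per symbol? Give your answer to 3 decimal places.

Probabilities are the counts divided by 161.
Repeatedly combine the two least-probable nodes; the expected code length is the sum of the merged weights.
merge 10/161 + 12/161 → 22/161
merge 22/161 + 29/161 → 51/161
merge 51/161 + 53/161 → 104/161
merge 57/161 + 104/161 → 1
L = 22/161 + 51/161 + 104/161 + 1 = 338/161 ≈ 2.099 bits/symbol.

2.099 bits/symbol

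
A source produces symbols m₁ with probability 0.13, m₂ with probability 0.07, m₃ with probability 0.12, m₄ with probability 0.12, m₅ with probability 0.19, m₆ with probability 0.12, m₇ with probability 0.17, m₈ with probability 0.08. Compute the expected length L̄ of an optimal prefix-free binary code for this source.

2.96 bits/symbol

Repeatedly combine the two least-probable nodes; the expected code length is the sum of the merged weights.
merge 7/100 + 2/25 → 3/20
merge 3/25 + 3/25 → 6/25
merge 3/25 + 13/100 → 1/4
merge 3/20 + 17/100 → 8/25
merge 19/100 + 6/25 → 43/100
merge 1/4 + 8/25 → 57/100
merge 43/100 + 57/100 → 1
L = 3/20 + 6/25 + 1/4 + 8/25 + 43/100 + 57/100 + 1 = 74/25 = 2.96 bits/symbol.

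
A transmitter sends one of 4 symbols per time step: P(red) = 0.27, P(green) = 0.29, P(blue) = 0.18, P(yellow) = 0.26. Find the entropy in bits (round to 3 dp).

H = −Σ pᵢ log₂ pᵢ.
−0.27·log₂(0.27) = 0.5100
−0.29·log₂(0.29) = 0.5179
−0.18·log₂(0.18) = 0.4453
−0.26·log₂(0.26) = 0.5053
Sum ≈ 1.9785 → 1.979 bits.

1.979 bits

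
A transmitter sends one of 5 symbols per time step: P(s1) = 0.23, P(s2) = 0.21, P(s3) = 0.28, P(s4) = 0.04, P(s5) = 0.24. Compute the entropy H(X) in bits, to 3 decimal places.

2.155 bits

H = −Σ pᵢ log₂ pᵢ.
−0.23·log₂(0.23) = 0.4877
−0.21·log₂(0.21) = 0.4728
−0.28·log₂(0.28) = 0.5142
−0.04·log₂(0.04) = 0.1858
−0.24·log₂(0.24) = 0.4941
Sum ≈ 2.1546 → 2.155 bits.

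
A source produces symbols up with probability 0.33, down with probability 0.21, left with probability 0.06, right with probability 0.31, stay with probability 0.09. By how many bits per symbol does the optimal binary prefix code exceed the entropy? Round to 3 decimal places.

Entropy H = −Σ p log₂ p ≈ 2.0806 bits.
Huffman merges: 3/50+9/100→3/20; 3/20+21/100→9/25; 31/100+33/100→16/25; 9/25+16/25→1. L = 43/20 ≈ 2.1500.
L − H = 2.1500 − 2.0806 = 0.069 bits.

0.069 bits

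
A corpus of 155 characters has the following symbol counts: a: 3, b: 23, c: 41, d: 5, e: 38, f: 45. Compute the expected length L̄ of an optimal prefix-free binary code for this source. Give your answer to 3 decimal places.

Probabilities are the counts divided by 155.
Repeatedly combine the two least-probable nodes; the expected code length is the sum of the merged weights.
merge 3/155 + 1/31 → 8/155
merge 8/155 + 23/155 → 1/5
merge 1/5 + 38/155 → 69/155
merge 41/155 + 9/31 → 86/155
merge 69/155 + 86/155 → 1
L = 8/155 + 1/5 + 69/155 + 86/155 + 1 = 349/155 ≈ 2.252 bits/symbol.

2.252 bits/symbol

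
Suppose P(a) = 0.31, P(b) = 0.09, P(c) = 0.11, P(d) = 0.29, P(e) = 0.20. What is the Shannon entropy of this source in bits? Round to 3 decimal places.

H = −Σ pᵢ log₂ pᵢ.
−0.31·log₂(0.31) = 0.5238
−0.09·log₂(0.09) = 0.3127
−0.11·log₂(0.11) = 0.3503
−0.29·log₂(0.29) = 0.5179
−0.20·log₂(0.20) = 0.4644
Sum ≈ 2.1690 → 2.169 bits.

2.169 bits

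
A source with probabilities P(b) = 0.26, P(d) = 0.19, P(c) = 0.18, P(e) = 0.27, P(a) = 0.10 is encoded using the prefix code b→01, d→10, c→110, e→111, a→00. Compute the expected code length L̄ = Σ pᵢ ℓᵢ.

2.45 bits/symbol

L̄ = Σ pᵢ·ℓᵢ = 0.26·2 + 0.19·2 + 0.18·3 + 0.27·3 + 0.10·2 = 2.45 bits/symbol.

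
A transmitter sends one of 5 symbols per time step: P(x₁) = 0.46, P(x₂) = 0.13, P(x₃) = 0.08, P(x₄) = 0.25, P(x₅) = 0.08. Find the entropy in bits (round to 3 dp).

1.981 bits

H = −Σ pᵢ log₂ pᵢ.
−0.46·log₂(0.46) = 0.5153
−0.13·log₂(0.13) = 0.3826
−0.08·log₂(0.08) = 0.2915
−0.25·log₂(0.25) = 0.5000
−0.08·log₂(0.08) = 0.2915
Sum ≈ 1.9810 → 1.981 bits.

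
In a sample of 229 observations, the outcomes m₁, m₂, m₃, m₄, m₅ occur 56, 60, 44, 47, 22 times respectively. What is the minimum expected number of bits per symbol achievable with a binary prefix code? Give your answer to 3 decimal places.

Probabilities are the counts divided by 229.
Repeatedly combine the two least-probable nodes; the expected code length is the sum of the merged weights.
merge 22/229 + 44/229 → 66/229
merge 47/229 + 56/229 → 103/229
merge 60/229 + 66/229 → 126/229
merge 103/229 + 126/229 → 1
L = 66/229 + 103/229 + 126/229 + 1 = 524/229 ≈ 2.288 bits/symbol.

2.288 bits/symbol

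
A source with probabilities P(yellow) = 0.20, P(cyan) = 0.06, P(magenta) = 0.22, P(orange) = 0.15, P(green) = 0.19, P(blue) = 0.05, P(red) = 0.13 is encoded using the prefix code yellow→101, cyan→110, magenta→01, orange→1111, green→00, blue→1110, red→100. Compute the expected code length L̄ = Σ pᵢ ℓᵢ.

2.79 bits/symbol

L̄ = Σ pᵢ·ℓᵢ = 0.20·3 + 0.06·3 + 0.22·2 + 0.15·4 + 0.19·2 + 0.05·4 + 0.13·3 = 2.79 bits/symbol.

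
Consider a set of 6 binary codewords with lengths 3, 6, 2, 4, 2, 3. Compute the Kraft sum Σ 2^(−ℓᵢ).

With common denominator 2^6 = 64: Σ 2^(−ℓᵢ) = 8/64 + 1/64 + 16/64 + 4/64 + 16/64 + 8/64 = 53/64 = 0.828125.

0.828125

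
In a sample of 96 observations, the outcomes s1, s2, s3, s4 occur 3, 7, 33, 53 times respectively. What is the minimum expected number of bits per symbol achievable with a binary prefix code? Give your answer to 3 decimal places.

1.552 bits/symbol

Probabilities are the counts divided by 96.
Repeatedly combine the two least-probable nodes; the expected code length is the sum of the merged weights.
merge 1/32 + 7/96 → 5/48
merge 5/48 + 11/32 → 43/96
merge 43/96 + 53/96 → 1
L = 5/48 + 43/96 + 1 = 149/96 ≈ 1.552 bits/symbol.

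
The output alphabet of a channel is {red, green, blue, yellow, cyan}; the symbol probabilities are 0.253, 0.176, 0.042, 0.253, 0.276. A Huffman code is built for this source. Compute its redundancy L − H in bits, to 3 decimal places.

0.069 bits

Entropy H = −Σ p log₂ p ≈ 2.1491 bits.
Huffman merges: 21/500+22/125→109/500; 109/500+253/1000→471/1000; 253/1000+69/250→529/1000; 471/1000+529/1000→1. L = 1109/500 ≈ 2.2180.
L − H = 2.2180 − 2.1491 = 0.069 bits.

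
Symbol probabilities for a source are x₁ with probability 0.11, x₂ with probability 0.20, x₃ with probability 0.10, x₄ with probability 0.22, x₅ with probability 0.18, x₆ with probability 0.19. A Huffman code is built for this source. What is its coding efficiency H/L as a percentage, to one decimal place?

Entropy H = −Σ p log₂ p ≈ 2.5280 bits.
Huffman merges: 1/10+11/100→21/100; 9/50+19/100→37/100; 1/5+21/100→41/100; 11/50+37/100→59/100; 41/100+59/100→1. L = 129/50 ≈ 2.5800.
Efficiency = H/L = 2.5280/2.5800 = 98.0%.

98.0%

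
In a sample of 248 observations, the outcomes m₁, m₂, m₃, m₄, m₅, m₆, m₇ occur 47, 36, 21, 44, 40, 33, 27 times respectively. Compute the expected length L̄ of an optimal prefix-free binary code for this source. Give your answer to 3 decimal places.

Probabilities are the counts divided by 248.
Repeatedly combine the two least-probable nodes; the expected code length is the sum of the merged weights.
merge 21/248 + 27/248 → 6/31
merge 33/248 + 9/62 → 69/248
merge 5/31 + 11/62 → 21/62
merge 47/248 + 6/31 → 95/248
merge 69/248 + 21/62 → 153/248
merge 95/248 + 153/248 → 1
L = 6/31 + 69/248 + 21/62 + 95/248 + 153/248 + 1 = 697/248 ≈ 2.810 bits/symbol.

2.810 bits/symbol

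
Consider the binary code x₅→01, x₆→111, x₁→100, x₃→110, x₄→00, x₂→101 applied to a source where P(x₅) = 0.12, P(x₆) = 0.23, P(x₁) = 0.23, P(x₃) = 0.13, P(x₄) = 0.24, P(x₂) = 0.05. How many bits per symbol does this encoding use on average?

L̄ = Σ pᵢ·ℓᵢ = 0.12·2 + 0.23·3 + 0.23·3 + 0.13·3 + 0.24·2 + 0.05·3 = 2.64 bits/symbol.

2.64 bits/symbol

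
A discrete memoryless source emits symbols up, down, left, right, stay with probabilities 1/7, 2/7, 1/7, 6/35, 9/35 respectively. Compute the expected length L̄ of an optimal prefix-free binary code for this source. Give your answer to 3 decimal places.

Repeatedly combine the two least-probable nodes; the expected code length is the sum of the merged weights.
merge 1/7 + 1/7 → 2/7
merge 6/35 + 9/35 → 3/7
merge 2/7 + 2/7 → 4/7
merge 3/7 + 4/7 → 1
L = 2/7 + 3/7 + 4/7 + 1 = 16/7 ≈ 2.286 bits/symbol.

2.286 bits/symbol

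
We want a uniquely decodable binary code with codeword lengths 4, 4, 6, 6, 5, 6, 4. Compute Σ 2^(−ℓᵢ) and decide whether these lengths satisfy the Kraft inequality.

0.265625; yes

With common denominator 2^6 = 64: Σ 2^(−ℓᵢ) = 4/64 + 4/64 + 1/64 + 1/64 + 2/64 + 1/64 + 4/64 = 17/64 = 0.265625.
Kraft's inequality requires Σ ≤ 1; here Σ = 0.265625 ≤ 1, so such a prefix code exists.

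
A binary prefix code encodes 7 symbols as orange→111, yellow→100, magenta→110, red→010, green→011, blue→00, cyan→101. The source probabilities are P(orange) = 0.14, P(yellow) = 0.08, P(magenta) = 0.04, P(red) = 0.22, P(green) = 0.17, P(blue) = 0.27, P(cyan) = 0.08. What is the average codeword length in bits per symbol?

L̄ = Σ pᵢ·ℓᵢ = 0.14·3 + 0.08·3 + 0.04·3 + 0.22·3 + 0.17·3 + 0.27·2 + 0.08·3 = 2.73 bits/symbol.

2.73 bits/symbol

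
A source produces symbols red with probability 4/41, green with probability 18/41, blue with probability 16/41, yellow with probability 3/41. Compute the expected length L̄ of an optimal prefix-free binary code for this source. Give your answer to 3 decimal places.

1.732 bits/symbol

Repeatedly combine the two least-probable nodes; the expected code length is the sum of the merged weights.
merge 3/41 + 4/41 → 7/41
merge 7/41 + 16/41 → 23/41
merge 18/41 + 23/41 → 1
L = 7/41 + 23/41 + 1 = 71/41 ≈ 1.732 bits/symbol.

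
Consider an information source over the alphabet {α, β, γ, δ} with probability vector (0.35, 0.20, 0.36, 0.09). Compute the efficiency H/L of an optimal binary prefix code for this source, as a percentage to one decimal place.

95.2%

Entropy H = −Σ p log₂ p ≈ 1.8378 bits.
Huffman merges: 9/100+1/5→29/100; 29/100+7/20→16/25; 9/25+16/25→1. L = 193/100 ≈ 1.9300.
Efficiency = H/L = 1.8378/1.9300 = 95.2%.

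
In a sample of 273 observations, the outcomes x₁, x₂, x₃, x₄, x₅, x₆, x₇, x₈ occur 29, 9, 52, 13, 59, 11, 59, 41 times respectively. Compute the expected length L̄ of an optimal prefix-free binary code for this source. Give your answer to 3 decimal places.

Probabilities are the counts divided by 273.
Repeatedly combine the two least-probable nodes; the expected code length is the sum of the merged weights.
merge 3/91 + 11/273 → 20/273
merge 1/21 + 20/273 → 11/91
merge 29/273 + 11/91 → 62/273
merge 41/273 + 4/21 → 31/91
merge 59/273 + 59/273 → 118/273
merge 62/273 + 31/91 → 155/273
merge 118/273 + 155/273 → 1
L = 20/273 + 11/91 + 62/273 + 31/91 + 118/273 + 155/273 + 1 = 58/21 ≈ 2.762 bits/symbol.

2.762 bits/symbol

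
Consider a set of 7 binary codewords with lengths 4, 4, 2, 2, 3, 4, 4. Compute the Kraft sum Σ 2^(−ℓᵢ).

With common denominator 2^4 = 16: Σ 2^(−ℓᵢ) = 1/16 + 1/16 + 4/16 + 4/16 + 2/16 + 1/16 + 1/16 = 14/16 = 0.875.

0.875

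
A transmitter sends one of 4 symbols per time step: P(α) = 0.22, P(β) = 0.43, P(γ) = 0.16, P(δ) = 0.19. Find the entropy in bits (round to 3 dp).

H = −Σ pᵢ log₂ pᵢ.
−0.22·log₂(0.22) = 0.4806
−0.43·log₂(0.43) = 0.5236
−0.16·log₂(0.16) = 0.4230
−0.19·log₂(0.19) = 0.4552
Sum ≈ 1.8824 → 1.882 bits.

1.882 bits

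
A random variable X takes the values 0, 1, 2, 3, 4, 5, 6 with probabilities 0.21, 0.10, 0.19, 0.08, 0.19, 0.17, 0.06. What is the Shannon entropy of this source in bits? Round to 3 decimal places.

2.685 bits

H = −Σ pᵢ log₂ pᵢ.
−0.21·log₂(0.21) = 0.4728
−0.10·log₂(0.10) = 0.3322
−0.19·log₂(0.19) = 0.4552
−0.08·log₂(0.08) = 0.2915
−0.19·log₂(0.19) = 0.4552
−0.17·log₂(0.17) = 0.4346
−0.06·log₂(0.06) = 0.2435
Sum ≈ 2.6851 → 2.685 bits.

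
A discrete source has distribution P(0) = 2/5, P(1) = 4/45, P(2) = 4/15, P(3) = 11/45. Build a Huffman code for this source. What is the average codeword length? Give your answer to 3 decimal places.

Repeatedly combine the two least-probable nodes; the expected code length is the sum of the merged weights.
merge 4/45 + 11/45 → 1/3
merge 4/15 + 1/3 → 3/5
merge 2/5 + 3/5 → 1
L = 1/3 + 3/5 + 1 = 29/15 ≈ 1.933 bits/symbol.

1.933 bits/symbol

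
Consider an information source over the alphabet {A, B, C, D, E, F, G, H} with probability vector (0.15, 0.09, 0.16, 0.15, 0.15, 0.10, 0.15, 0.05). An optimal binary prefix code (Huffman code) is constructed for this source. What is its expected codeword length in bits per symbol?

2.98 bits/symbol

Repeatedly combine the two least-probable nodes; the expected code length is the sum of the merged weights.
merge 1/20 + 9/100 → 7/50
merge 1/10 + 7/50 → 6/25
merge 3/20 + 3/20 → 3/10
merge 3/20 + 3/20 → 3/10
merge 4/25 + 6/25 → 2/5
merge 3/10 + 3/10 → 3/5
merge 2/5 + 3/5 → 1
L = 7/50 + 6/25 + 3/10 + 3/10 + 2/5 + 3/5 + 1 = 149/50 = 2.98 bits/symbol.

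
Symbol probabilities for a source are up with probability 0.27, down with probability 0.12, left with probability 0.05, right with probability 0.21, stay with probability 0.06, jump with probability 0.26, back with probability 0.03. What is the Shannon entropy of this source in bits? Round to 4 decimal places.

2.4666 bits

H = −Σ pᵢ log₂ pᵢ.
−0.27·log₂(0.27) = 0.5100
−0.12·log₂(0.12) = 0.3671
−0.05·log₂(0.05) = 0.2161
−0.21·log₂(0.21) = 0.4728
−0.06·log₂(0.06) = 0.2435
−0.26·log₂(0.26) = 0.5053
−0.03·log₂(0.03) = 0.1518
Sum ≈ 2.4666 → 2.4666 bits.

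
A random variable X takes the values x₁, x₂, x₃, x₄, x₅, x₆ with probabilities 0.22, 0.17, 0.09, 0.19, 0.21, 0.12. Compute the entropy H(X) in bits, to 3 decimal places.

H = −Σ pᵢ log₂ pᵢ.
−0.22·log₂(0.22) = 0.4806
−0.17·log₂(0.17) = 0.4346
−0.09·log₂(0.09) = 0.3127
−0.19·log₂(0.19) = 0.4552
−0.21·log₂(0.21) = 0.4728
−0.12·log₂(0.12) = 0.3671
Sum ≈ 2.5229 → 2.523 bits.

2.523 bits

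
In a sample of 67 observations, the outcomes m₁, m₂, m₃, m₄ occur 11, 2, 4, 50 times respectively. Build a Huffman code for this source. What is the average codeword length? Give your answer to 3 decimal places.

1.343 bits/symbol

Probabilities are the counts divided by 67.
Repeatedly combine the two least-probable nodes; the expected code length is the sum of the merged weights.
merge 2/67 + 4/67 → 6/67
merge 6/67 + 11/67 → 17/67
merge 17/67 + 50/67 → 1
L = 6/67 + 17/67 + 1 = 90/67 ≈ 1.343 bits/symbol.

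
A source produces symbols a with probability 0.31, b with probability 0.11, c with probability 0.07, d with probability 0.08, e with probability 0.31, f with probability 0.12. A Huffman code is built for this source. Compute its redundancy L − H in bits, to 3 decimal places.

Entropy H = −Σ p log₂ p ≈ 2.3250 bits.
Huffman merges: 7/100+2/25→3/20; 11/100+3/25→23/100; 3/20+23/100→19/50; 31/100+31/100→31/50; 19/50+31/50→1. L = 119/50 ≈ 2.3800.
L − H = 2.3800 − 2.3250 = 0.055 bits.

0.055 bits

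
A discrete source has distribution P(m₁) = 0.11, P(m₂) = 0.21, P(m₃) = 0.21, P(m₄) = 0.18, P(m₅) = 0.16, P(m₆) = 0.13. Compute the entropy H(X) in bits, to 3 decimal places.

2.547 bits

H = −Σ pᵢ log₂ pᵢ.
−0.11·log₂(0.11) = 0.3503
−0.21·log₂(0.21) = 0.4728
−0.21·log₂(0.21) = 0.4728
−0.18·log₂(0.18) = 0.4453
−0.16·log₂(0.16) = 0.4230
−0.13·log₂(0.13) = 0.3826
Sum ≈ 2.5469 → 2.547 bits.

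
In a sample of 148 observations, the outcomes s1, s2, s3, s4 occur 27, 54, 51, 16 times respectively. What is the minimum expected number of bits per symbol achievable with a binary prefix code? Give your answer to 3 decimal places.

1.926 bits/symbol

Probabilities are the counts divided by 148.
Repeatedly combine the two least-probable nodes; the expected code length is the sum of the merged weights.
merge 4/37 + 27/148 → 43/148
merge 43/148 + 51/148 → 47/74
merge 27/74 + 47/74 → 1
L = 43/148 + 47/74 + 1 = 285/148 ≈ 1.926 bits/symbol.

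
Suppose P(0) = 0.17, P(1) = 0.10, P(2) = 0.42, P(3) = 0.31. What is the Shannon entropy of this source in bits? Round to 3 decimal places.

H = −Σ pᵢ log₂ pᵢ.
−0.17·log₂(0.17) = 0.4346
−0.10·log₂(0.10) = 0.3322
−0.42·log₂(0.42) = 0.5256
−0.31·log₂(0.31) = 0.5238
Sum ≈ 1.8162 → 1.816 bits.

1.816 bits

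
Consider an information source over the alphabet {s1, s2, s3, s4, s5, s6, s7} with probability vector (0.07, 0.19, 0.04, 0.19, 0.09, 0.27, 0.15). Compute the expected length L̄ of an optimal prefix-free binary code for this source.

Repeatedly combine the two least-probable nodes; the expected code length is the sum of the merged weights.
merge 1/25 + 7/100 → 11/100
merge 9/100 + 11/100 → 1/5
merge 3/20 + 19/100 → 17/50
merge 19/100 + 1/5 → 39/100
merge 27/100 + 17/50 → 61/100
merge 39/100 + 61/100 → 1
L = 11/100 + 1/5 + 17/50 + 39/100 + 61/100 + 1 = 53/20 = 2.65 bits/symbol.

2.65 bits/symbol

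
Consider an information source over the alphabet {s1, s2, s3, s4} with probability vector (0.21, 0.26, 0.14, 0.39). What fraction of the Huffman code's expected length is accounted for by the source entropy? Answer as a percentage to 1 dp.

Entropy H = −Σ p log₂ p ≈ 1.9050 bits.
Huffman merges: 7/50+21/100→7/20; 13/50+7/20→61/100; 39/100+61/100→1. L = 49/25 ≈ 1.9600.
Efficiency = H/L = 1.9050/1.9600 = 97.2%.

97.2%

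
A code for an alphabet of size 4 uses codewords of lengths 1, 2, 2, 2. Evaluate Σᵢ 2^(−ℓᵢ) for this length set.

With common denominator 2^2 = 4: Σ 2^(−ℓᵢ) = 2/4 + 1/4 + 1/4 + 1/4 = 5/4 = 1.25.

1.25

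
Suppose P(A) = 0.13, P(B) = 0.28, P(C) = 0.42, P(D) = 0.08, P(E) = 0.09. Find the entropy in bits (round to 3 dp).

2.027 bits

H = −Σ pᵢ log₂ pᵢ.
−0.13·log₂(0.13) = 0.3826
−0.28·log₂(0.28) = 0.5142
−0.42·log₂(0.42) = 0.5256
−0.08·log₂(0.08) = 0.2915
−0.09·log₂(0.09) = 0.3127
Sum ≈ 2.0267 → 2.027 bits.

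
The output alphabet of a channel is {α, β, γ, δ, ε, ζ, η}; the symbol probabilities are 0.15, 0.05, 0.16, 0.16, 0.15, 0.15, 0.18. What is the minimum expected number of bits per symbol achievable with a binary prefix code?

Repeatedly combine the two least-probable nodes; the expected code length is the sum of the merged weights.
merge 1/20 + 3/20 → 1/5
merge 3/20 + 3/20 → 3/10
merge 4/25 + 4/25 → 8/25
merge 9/50 + 1/5 → 19/50
merge 3/10 + 8/25 → 31/50
merge 19/50 + 31/50 → 1
L = 1/5 + 3/10 + 8/25 + 19/50 + 31/50 + 1 = 141/50 = 2.82 bits/symbol.

2.82 bits/symbol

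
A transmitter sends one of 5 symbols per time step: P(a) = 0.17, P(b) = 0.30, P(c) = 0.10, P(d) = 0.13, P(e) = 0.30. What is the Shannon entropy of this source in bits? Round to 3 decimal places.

2.192 bits

H = −Σ pᵢ log₂ pᵢ.
−0.17·log₂(0.17) = 0.4346
−0.30·log₂(0.30) = 0.5211
−0.10·log₂(0.10) = 0.3322
−0.13·log₂(0.13) = 0.3826
−0.30·log₂(0.30) = 0.5211
Sum ≈ 2.1916 → 2.192 bits.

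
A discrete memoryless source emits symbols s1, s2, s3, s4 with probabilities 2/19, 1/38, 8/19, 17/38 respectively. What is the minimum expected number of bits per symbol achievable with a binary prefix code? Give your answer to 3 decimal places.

1.684 bits/symbol

Repeatedly combine the two least-probable nodes; the expected code length is the sum of the merged weights.
merge 1/38 + 2/19 → 5/38
merge 5/38 + 8/19 → 21/38
merge 17/38 + 21/38 → 1
L = 5/38 + 21/38 + 1 = 32/19 ≈ 1.684 bits/symbol.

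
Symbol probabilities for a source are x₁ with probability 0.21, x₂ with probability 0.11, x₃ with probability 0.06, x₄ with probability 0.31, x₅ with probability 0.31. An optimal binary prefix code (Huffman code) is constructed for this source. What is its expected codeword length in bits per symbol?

2.17 bits/symbol

Repeatedly combine the two least-probable nodes; the expected code length is the sum of the merged weights.
merge 3/50 + 11/100 → 17/100
merge 17/100 + 21/100 → 19/50
merge 31/100 + 31/100 → 31/50
merge 19/50 + 31/50 → 1
L = 17/100 + 19/50 + 31/50 + 1 = 217/100 = 2.17 bits/symbol.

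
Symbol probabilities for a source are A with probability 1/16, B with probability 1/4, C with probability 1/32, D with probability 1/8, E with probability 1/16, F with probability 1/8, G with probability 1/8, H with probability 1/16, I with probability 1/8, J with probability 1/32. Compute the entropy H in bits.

3.0625 bits

Each probability is a power of 1/2, so log₂(1/p) is an integer.
H = Σ p·log₂(1/p) = 1/16·4 + 1/4·2 + 1/32·5 + 1/8·3 + 1/16·4 + 1/8·3 + 1/8·3 + 1/16·4 + 1/8·3 + 1/32·5 = 3.0625 bits.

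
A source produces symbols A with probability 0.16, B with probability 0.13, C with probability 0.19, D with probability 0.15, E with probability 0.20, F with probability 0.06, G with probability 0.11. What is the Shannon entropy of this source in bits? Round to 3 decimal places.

2.730 bits

H = −Σ pᵢ log₂ pᵢ.
−0.16·log₂(0.16) = 0.4230
−0.13·log₂(0.13) = 0.3826
−0.19·log₂(0.19) = 0.4552
−0.15·log₂(0.15) = 0.4105
−0.20·log₂(0.20) = 0.4644
−0.06·log₂(0.06) = 0.2435
−0.11·log₂(0.11) = 0.3503
Sum ≈ 2.7296 → 2.730 bits.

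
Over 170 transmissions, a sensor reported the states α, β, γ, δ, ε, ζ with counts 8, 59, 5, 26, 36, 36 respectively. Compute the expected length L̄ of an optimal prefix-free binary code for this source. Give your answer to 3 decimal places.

Probabilities are the counts divided by 170.
Repeatedly combine the two least-probable nodes; the expected code length is the sum of the merged weights.
merge 1/34 + 4/85 → 13/170
merge 13/170 + 13/85 → 39/170
merge 18/85 + 18/85 → 36/85
merge 39/170 + 59/170 → 49/85
merge 36/85 + 49/85 → 1
L = 13/170 + 39/170 + 36/85 + 49/85 + 1 = 196/85 ≈ 2.306 bits/symbol.

2.306 bits/symbol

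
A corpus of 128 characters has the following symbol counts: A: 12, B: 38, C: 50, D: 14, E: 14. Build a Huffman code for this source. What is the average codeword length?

Probabilities are the counts divided by 128.
Repeatedly combine the two least-probable nodes; the expected code length is the sum of the merged weights.
merge 3/32 + 7/64 → 13/64
merge 7/64 + 13/64 → 5/16
merge 19/64 + 5/16 → 39/64
merge 25/64 + 39/64 → 1
L = 13/64 + 5/16 + 39/64 + 1 = 17/8 = 2.125 bits/symbol.

2.125 bits/symbol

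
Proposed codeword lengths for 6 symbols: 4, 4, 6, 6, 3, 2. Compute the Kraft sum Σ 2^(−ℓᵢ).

With common denominator 2^6 = 64: Σ 2^(−ℓᵢ) = 4/64 + 4/64 + 1/64 + 1/64 + 8/64 + 16/64 = 34/64 = 0.53125.

0.53125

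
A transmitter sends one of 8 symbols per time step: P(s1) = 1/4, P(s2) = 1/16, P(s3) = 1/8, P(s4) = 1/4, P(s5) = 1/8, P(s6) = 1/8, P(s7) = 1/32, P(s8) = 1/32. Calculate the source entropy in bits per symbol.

2.6875 bits

Each probability is a power of 1/2, so log₂(1/p) is an integer.
H = Σ p·log₂(1/p) = 1/4·2 + 1/16·4 + 1/8·3 + 1/4·2 + 1/8·3 + 1/8·3 + 1/32·5 + 1/32·5 = 2.6875 bits.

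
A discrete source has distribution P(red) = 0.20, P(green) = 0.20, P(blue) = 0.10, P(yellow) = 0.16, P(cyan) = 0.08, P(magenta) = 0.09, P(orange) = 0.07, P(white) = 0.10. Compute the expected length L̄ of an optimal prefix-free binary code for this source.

2.94 bits/symbol

Repeatedly combine the two least-probable nodes; the expected code length is the sum of the merged weights.
merge 7/100 + 2/25 → 3/20
merge 9/100 + 1/10 → 19/100
merge 1/10 + 3/20 → 1/4
merge 4/25 + 19/100 → 7/20
merge 1/5 + 1/5 → 2/5
merge 1/4 + 7/20 → 3/5
merge 2/5 + 3/5 → 1
L = 3/20 + 19/100 + 1/4 + 7/20 + 2/5 + 3/5 + 1 = 147/50 = 2.94 bits/symbol.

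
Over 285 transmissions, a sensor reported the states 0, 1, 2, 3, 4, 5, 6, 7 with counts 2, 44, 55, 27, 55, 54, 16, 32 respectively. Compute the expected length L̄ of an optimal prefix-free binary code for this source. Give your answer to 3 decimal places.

Probabilities are the counts divided by 285.
Repeatedly combine the two least-probable nodes; the expected code length is the sum of the merged weights.
merge 2/285 + 16/285 → 6/95
merge 6/95 + 9/95 → 3/19
merge 32/285 + 44/285 → 4/15
merge 3/19 + 18/95 → 33/95
merge 11/57 + 11/57 → 22/57
merge 4/15 + 33/95 → 35/57
merge 22/57 + 35/57 → 1
L = 6/95 + 3/19 + 4/15 + 33/95 + 22/57 + 35/57 + 1 = 808/285 ≈ 2.835 bits/symbol.

2.835 bits/symbol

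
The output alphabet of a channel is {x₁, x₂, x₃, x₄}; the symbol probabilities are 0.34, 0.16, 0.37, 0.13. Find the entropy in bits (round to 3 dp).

1.866 bits

H = −Σ pᵢ log₂ pᵢ.
−0.34·log₂(0.34) = 0.5292
−0.16·log₂(0.16) = 0.4230
−0.37·log₂(0.37) = 0.5307
−0.13·log₂(0.13) = 0.3826
Sum ≈ 1.8656 → 1.866 bits.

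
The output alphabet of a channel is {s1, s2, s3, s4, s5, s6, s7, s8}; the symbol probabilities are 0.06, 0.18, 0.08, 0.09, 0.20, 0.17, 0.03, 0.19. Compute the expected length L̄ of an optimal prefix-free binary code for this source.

2.87 bits/symbol

Repeatedly combine the two least-probable nodes; the expected code length is the sum of the merged weights.
merge 3/100 + 3/50 → 9/100
merge 2/25 + 9/100 → 17/100
merge 9/100 + 17/100 → 13/50
merge 17/100 + 9/50 → 7/20
merge 19/100 + 1/5 → 39/100
merge 13/50 + 7/20 → 61/100
merge 39/100 + 61/100 → 1
L = 9/100 + 17/100 + 13/50 + 7/20 + 39/100 + 61/100 + 1 = 287/100 = 2.87 bits/symbol.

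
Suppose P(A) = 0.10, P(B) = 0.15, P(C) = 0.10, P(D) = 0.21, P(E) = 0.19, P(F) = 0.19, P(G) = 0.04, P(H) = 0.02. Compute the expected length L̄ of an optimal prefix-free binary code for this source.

2.82 bits/symbol

Repeatedly combine the two least-probable nodes; the expected code length is the sum of the merged weights.
merge 1/50 + 1/25 → 3/50
merge 3/50 + 1/10 → 4/25
merge 1/10 + 3/20 → 1/4
merge 4/25 + 19/100 → 7/20
merge 19/100 + 21/100 → 2/5
merge 1/4 + 7/20 → 3/5
merge 2/5 + 3/5 → 1
L = 3/50 + 4/25 + 1/4 + 7/20 + 2/5 + 3/5 + 1 = 141/50 = 2.82 bits/symbol.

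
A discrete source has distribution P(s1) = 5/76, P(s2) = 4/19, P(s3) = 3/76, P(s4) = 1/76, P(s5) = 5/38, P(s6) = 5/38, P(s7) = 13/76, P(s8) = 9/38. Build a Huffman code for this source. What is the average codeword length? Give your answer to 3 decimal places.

2.724 bits/symbol

Repeatedly combine the two least-probable nodes; the expected code length is the sum of the merged weights.
merge 1/76 + 3/76 → 1/19
merge 1/19 + 5/76 → 9/76
merge 9/76 + 5/38 → 1/4
merge 5/38 + 13/76 → 23/76
merge 4/19 + 9/38 → 17/38
merge 1/4 + 23/76 → 21/38
merge 17/38 + 21/38 → 1
L = 1/19 + 9/76 + 1/4 + 23/76 + 17/38 + 21/38 + 1 = 207/76 ≈ 2.724 bits/symbol.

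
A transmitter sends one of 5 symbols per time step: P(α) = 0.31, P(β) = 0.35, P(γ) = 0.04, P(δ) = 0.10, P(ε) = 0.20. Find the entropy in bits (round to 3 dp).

H = −Σ pᵢ log₂ pᵢ.
−0.31·log₂(0.31) = 0.5238
−0.35·log₂(0.35) = 0.5301
−0.04·log₂(0.04) = 0.1858
−0.10·log₂(0.10) = 0.3322
−0.20·log₂(0.20) = 0.4644
Sum ≈ 2.0362 → 2.036 bits.

2.036 bits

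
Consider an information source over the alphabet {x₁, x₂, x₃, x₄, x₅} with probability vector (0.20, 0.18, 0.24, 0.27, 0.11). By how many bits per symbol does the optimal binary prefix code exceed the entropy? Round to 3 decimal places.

0.026 bits

Entropy H = −Σ p log₂ p ≈ 2.2641 bits.
Huffman merges: 11/100+9/50→29/100; 1/5+6/25→11/25; 27/100+29/100→14/25; 11/25+14/25→1. L = 229/100 ≈ 2.2900.
L − H = 2.2900 − 2.2641 = 0.026 bits.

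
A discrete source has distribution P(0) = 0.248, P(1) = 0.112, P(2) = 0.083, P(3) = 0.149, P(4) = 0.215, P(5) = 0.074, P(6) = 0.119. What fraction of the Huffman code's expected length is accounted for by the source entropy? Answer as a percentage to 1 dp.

99.5%

Entropy H = −Σ p log₂ p ≈ 2.6801 bits.
Huffman merges: 37/500+83/1000→157/1000; 14/125+119/1000→231/1000; 149/1000+157/1000→153/500; 43/200+231/1000→223/500; 31/125+153/500→277/500; 223/500+277/500→1. L = 1347/500 ≈ 2.6940.
Efficiency = H/L = 2.6801/2.6940 = 99.5%.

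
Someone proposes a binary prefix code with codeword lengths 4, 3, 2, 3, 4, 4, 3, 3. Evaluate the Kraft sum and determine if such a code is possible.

0.9375; yes

With common denominator 2^4 = 16: Σ 2^(−ℓᵢ) = 1/16 + 2/16 + 4/16 + 2/16 + 1/16 + 1/16 + 2/16 + 2/16 = 15/16 = 0.9375.
Kraft's inequality requires Σ ≤ 1; here Σ = 0.9375 ≤ 1, so such a prefix code exists.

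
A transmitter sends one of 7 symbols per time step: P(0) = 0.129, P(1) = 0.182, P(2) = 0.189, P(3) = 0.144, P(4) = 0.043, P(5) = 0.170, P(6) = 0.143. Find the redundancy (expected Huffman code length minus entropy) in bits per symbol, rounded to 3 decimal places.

Entropy H = −Σ p log₂ p ≈ 2.7164 bits.
Huffman merges: 43/1000+129/1000→43/250; 143/1000+18/125→287/1000; 17/100+43/250→171/500; 91/500+189/1000→371/1000; 287/1000+171/500→629/1000; 371/1000+629/1000→1. L = 2801/1000 ≈ 2.8010.
L − H = 2.8010 − 2.7164 = 0.085 bits.

0.085 bits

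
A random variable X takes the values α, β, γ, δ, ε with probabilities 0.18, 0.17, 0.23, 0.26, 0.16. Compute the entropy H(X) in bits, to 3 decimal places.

H = −Σ pᵢ log₂ pᵢ.
−0.18·log₂(0.18) = 0.4453
−0.17·log₂(0.17) = 0.4346
−0.23·log₂(0.23) = 0.4877
−0.26·log₂(0.26) = 0.5053
−0.16·log₂(0.16) = 0.4230
Sum ≈ 2.2959 → 2.296 bits.

2.296 bits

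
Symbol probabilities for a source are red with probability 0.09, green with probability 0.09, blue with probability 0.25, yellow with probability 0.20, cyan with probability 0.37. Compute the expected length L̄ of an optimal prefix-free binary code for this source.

Repeatedly combine the two least-probable nodes; the expected code length is the sum of the merged weights.
merge 9/100 + 9/100 → 9/50
merge 9/50 + 1/5 → 19/50
merge 1/4 + 37/100 → 31/50
merge 19/50 + 31/50 → 1
L = 9/50 + 19/50 + 31/50 + 1 = 109/50 = 2.18 bits/symbol.

2.18 bits/symbol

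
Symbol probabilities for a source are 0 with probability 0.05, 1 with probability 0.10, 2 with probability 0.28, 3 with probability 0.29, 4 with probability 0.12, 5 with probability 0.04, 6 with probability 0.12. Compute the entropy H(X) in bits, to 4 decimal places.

2.5003 bits

H = −Σ pᵢ log₂ pᵢ.
−0.05·log₂(0.05) = 0.2161
−0.10·log₂(0.10) = 0.3322
−0.28·log₂(0.28) = 0.5142
−0.29·log₂(0.29) = 0.5179
−0.12·log₂(0.12) = 0.3671
−0.04·log₂(0.04) = 0.1858
−0.12·log₂(0.12) = 0.3671
Sum ≈ 2.5003 → 2.5003 bits.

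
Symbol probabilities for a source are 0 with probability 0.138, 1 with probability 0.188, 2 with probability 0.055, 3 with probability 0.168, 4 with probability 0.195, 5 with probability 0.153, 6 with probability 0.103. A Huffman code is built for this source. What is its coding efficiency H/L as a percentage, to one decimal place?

Entropy H = −Σ p log₂ p ≈ 2.7221 bits.
Huffman merges: 11/200+103/1000→79/500; 69/500+153/1000→291/1000; 79/500+21/125→163/500; 47/250+39/200→383/1000; 291/1000+163/500→617/1000; 383/1000+617/1000→1. L = 111/40 ≈ 2.7750.
Efficiency = H/L = 2.7221/2.7750 = 98.1%.

98.1%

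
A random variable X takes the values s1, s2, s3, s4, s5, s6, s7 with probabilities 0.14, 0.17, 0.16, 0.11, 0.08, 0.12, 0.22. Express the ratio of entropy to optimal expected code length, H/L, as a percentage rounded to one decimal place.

98.7%

Entropy H = −Σ p log₂ p ≈ 2.7441 bits.
Huffman merges: 2/25+11/100→19/100; 3/25+7/50→13/50; 4/25+17/100→33/100; 19/100+11/50→41/100; 13/50+33/100→59/100; 41/100+59/100→1. L = 139/50 ≈ 2.7800.
Efficiency = H/L = 2.7441/2.7800 = 98.7%.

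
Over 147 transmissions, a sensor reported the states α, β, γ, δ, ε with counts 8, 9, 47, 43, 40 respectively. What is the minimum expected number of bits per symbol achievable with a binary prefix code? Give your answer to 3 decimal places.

2.116 bits/symbol

Probabilities are the counts divided by 147.
Repeatedly combine the two least-probable nodes; the expected code length is the sum of the merged weights.
merge 8/147 + 3/49 → 17/147
merge 17/147 + 40/147 → 19/49
merge 43/147 + 47/147 → 30/49
merge 19/49 + 30/49 → 1
L = 17/147 + 19/49 + 30/49 + 1 = 311/147 ≈ 2.116 bits/symbol.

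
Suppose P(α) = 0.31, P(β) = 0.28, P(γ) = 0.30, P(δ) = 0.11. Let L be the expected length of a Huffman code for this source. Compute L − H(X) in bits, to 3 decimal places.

Entropy H = −Σ p log₂ p ≈ 1.9094 bits.
Huffman merges: 11/100+7/25→39/100; 3/10+31/100→61/100; 39/100+61/100→1. L = 2 ≈ 2.0000.
L − H = 2.0000 − 1.9094 = 0.091 bits.

0.091 bits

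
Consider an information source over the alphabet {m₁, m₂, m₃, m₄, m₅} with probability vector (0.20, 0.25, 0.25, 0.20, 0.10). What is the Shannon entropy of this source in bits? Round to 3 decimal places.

2.261 bits

H = −Σ pᵢ log₂ pᵢ.
−0.20·log₂(0.20) = 0.4644
−0.25·log₂(0.25) = 0.5000
−0.25·log₂(0.25) = 0.5000
−0.20·log₂(0.20) = 0.4644
−0.10·log₂(0.10) = 0.3322
Sum ≈ 2.2610 → 2.261 bits.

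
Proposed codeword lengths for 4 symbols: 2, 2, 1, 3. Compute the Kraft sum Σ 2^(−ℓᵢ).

With common denominator 2^3 = 8: Σ 2^(−ℓᵢ) = 2/8 + 2/8 + 4/8 + 1/8 = 9/8 = 1.125.

1.125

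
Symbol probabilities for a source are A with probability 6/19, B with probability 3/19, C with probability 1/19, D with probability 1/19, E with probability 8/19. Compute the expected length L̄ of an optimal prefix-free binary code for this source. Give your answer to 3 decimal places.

Repeatedly combine the two least-probable nodes; the expected code length is the sum of the merged weights.
merge 1/19 + 1/19 → 2/19
merge 2/19 + 3/19 → 5/19
merge 5/19 + 6/19 → 11/19
merge 8/19 + 11/19 → 1
L = 2/19 + 5/19 + 11/19 + 1 = 37/19 ≈ 1.947 bits/symbol.

1.947 bits/symbol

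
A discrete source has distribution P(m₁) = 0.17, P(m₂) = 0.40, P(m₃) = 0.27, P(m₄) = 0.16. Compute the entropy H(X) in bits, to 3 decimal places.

H = −Σ pᵢ log₂ pᵢ.
−0.17·log₂(0.17) = 0.4346
−0.40·log₂(0.40) = 0.5288
−0.27·log₂(0.27) = 0.5100
−0.16·log₂(0.16) = 0.4230
Sum ≈ 1.8964 → 1.896 bits.

1.896 bits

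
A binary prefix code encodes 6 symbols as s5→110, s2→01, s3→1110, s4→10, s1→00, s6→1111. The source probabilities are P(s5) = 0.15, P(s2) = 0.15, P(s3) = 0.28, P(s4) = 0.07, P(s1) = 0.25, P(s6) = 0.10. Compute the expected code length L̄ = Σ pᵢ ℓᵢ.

L̄ = Σ pᵢ·ℓᵢ = 0.15·3 + 0.15·2 + 0.28·4 + 0.07·2 + 0.25·2 + 0.10·4 = 2.91 bits/symbol.

2.91 bits/symbol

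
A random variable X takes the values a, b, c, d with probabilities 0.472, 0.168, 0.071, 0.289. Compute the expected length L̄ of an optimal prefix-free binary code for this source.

Repeatedly combine the two least-probable nodes; the expected code length is the sum of the merged weights.
merge 71/1000 + 21/125 → 239/1000
merge 239/1000 + 289/1000 → 66/125
merge 59/125 + 66/125 → 1
L = 239/1000 + 66/125 + 1 = 1767/1000 = 1.767 bits/symbol.

1.767 bits/symbol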